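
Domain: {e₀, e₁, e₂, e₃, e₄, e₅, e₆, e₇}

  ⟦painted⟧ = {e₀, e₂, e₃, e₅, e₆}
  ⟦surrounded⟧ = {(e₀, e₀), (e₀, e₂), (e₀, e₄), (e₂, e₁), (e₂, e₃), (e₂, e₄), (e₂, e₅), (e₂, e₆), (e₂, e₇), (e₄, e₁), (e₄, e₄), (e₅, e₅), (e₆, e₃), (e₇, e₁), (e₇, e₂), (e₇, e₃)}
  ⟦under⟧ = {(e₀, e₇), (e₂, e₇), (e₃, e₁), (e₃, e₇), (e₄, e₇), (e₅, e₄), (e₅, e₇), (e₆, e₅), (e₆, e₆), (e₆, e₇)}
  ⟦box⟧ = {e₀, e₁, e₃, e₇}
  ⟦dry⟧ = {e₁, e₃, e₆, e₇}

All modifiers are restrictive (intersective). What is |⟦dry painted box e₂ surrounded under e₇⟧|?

⟦e₂ surrounded⟧ = {x : ⟨e₂, x⟩ ∈ ⟦surrounded⟧} = {e₁, e₃, e₄, e₅, e₆, e₇}
⟦under e₇⟧ = {x : ⟨x, e₇⟩ ∈ ⟦under⟧} = {e₀, e₂, e₃, e₄, e₅, e₆}
⟦box⟧ = {e₀, e₁, e₃, e₇}
… ∩ ⟦e₂ surrounded⟧ = {e₀, e₁, e₃, e₇} ∩ {e₁, e₃, e₄, e₅, e₆, e₇} = {e₁, e₃, e₇}
… ∩ ⟦under e₇⟧ = {e₁, e₃, e₇} ∩ {e₀, e₂, e₃, e₄, e₅, e₆} = {e₃}
… ∩ ⟦dry⟧ = {e₃} ∩ {e₁, e₃, e₆, e₇} = {e₃}
… ∩ ⟦painted⟧ = {e₃} ∩ {e₀, e₂, e₃, e₅, e₆} = {e₃}
⟦dry painted box e₂ surrounded under e₇⟧ = {e₃}, so the cardinality is 1.

1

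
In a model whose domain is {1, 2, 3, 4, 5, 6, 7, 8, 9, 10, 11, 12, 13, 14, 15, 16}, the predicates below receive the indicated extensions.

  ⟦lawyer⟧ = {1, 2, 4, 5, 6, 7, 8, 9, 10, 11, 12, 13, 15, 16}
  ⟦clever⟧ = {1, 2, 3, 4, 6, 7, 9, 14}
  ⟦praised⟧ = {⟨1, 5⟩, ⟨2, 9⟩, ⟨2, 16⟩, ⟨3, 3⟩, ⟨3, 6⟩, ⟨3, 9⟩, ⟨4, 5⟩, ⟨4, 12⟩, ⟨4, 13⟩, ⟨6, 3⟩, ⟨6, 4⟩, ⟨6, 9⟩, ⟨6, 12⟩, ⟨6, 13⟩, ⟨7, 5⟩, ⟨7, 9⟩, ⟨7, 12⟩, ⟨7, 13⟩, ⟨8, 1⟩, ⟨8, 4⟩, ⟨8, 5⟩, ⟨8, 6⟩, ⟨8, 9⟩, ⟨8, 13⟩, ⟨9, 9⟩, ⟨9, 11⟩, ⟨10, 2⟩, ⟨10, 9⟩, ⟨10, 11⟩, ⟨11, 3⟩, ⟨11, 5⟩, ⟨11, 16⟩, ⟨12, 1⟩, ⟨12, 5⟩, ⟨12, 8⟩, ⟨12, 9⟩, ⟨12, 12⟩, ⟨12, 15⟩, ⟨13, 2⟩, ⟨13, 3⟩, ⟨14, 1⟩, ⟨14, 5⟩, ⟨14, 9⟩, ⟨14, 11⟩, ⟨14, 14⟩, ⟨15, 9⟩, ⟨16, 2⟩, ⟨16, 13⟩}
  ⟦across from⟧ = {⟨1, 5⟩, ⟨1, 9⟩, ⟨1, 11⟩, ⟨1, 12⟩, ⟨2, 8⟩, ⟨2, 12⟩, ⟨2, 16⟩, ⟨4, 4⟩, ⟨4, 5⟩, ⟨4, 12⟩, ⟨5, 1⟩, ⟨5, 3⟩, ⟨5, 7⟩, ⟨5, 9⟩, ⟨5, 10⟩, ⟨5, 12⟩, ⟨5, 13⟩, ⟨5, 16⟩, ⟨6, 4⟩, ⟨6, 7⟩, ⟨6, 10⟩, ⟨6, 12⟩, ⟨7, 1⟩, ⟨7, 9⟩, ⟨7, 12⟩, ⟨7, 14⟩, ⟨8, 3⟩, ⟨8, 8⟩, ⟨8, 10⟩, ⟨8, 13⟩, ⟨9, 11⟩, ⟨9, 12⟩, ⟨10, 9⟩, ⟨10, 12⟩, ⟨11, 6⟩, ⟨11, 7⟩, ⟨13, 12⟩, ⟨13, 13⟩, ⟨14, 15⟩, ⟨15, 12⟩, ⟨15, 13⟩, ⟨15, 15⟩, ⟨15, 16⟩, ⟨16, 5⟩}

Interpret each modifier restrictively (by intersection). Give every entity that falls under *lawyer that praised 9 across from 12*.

⟦that praised 9⟧ = {x : ⟨x, 9⟩ ∈ ⟦praised⟧} = {2, 3, 6, 7, 8, 9, 10, 12, 14, 15}
⟦across from 12⟧ = {x : ⟨x, 12⟩ ∈ ⟦across from⟧} = {1, 2, 4, 5, 6, 7, 9, 10, 13, 15}
⟦lawyer⟧ = {1, 2, 4, 5, 6, 7, 8, 9, 10, 11, 12, 13, 15, 16}
… ∩ ⟦that praised 9⟧ = {1, 2, 4, 5, 6, 7, 8, 9, 10, 11, 12, 13, 15, 16} ∩ {2, 3, 6, 7, 8, 9, 10, 12, 14, 15} = {2, 6, 7, 8, 9, 10, 12, 15}
… ∩ ⟦across from 12⟧ = {2, 6, 7, 8, 9, 10, 12, 15} ∩ {1, 2, 4, 5, 6, 7, 9, 10, 13, 15} = {2, 6, 7, 9, 10, 15}
So ⟦lawyer that praised 9 across from 12⟧ = {2, 6, 7, 9, 10, 15}.

{2, 6, 7, 9, 10, 15}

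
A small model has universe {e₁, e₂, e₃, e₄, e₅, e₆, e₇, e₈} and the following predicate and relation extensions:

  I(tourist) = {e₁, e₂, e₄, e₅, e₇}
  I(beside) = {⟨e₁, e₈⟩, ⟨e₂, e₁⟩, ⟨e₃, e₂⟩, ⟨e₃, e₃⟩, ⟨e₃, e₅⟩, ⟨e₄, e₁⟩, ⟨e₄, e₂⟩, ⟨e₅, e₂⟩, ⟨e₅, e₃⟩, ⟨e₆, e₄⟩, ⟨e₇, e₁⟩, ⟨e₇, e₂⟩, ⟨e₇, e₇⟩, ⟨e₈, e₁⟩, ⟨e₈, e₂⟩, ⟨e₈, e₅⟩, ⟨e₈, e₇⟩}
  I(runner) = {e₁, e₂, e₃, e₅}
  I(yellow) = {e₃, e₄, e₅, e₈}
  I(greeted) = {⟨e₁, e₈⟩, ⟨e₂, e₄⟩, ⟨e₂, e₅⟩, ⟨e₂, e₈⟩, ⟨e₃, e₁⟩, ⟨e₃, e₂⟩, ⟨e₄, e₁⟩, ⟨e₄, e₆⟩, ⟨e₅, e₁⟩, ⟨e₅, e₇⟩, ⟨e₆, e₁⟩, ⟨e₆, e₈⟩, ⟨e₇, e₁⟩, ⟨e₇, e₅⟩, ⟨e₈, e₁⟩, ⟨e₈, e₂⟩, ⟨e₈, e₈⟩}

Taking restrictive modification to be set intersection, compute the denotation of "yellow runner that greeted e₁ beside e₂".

{e₃, e₅}

⟦that greeted e₁⟧ = {x : ⟨x, e₁⟩ ∈ ⟦greeted⟧} = {e₃, e₄, e₅, e₆, e₇, e₈}
⟦beside e₂⟧ = {x : ⟨x, e₂⟩ ∈ ⟦beside⟧} = {e₃, e₄, e₅, e₇, e₈}
⟦runner⟧ = {e₁, e₂, e₃, e₅}
… ∩ ⟦that greeted e₁⟧ = {e₁, e₂, e₃, e₅} ∩ {e₃, e₄, e₅, e₆, e₇, e₈} = {e₃, e₅}
… ∩ ⟦beside e₂⟧ = {e₃, e₅} ∩ {e₃, e₄, e₅, e₇, e₈} = {e₃, e₅}
… ∩ ⟦yellow⟧ = {e₃, e₅} ∩ {e₃, e₄, e₅, e₈} = {e₃, e₅}
So ⟦yellow runner that greeted e₁ beside e₂⟧ = {e₃, e₅}.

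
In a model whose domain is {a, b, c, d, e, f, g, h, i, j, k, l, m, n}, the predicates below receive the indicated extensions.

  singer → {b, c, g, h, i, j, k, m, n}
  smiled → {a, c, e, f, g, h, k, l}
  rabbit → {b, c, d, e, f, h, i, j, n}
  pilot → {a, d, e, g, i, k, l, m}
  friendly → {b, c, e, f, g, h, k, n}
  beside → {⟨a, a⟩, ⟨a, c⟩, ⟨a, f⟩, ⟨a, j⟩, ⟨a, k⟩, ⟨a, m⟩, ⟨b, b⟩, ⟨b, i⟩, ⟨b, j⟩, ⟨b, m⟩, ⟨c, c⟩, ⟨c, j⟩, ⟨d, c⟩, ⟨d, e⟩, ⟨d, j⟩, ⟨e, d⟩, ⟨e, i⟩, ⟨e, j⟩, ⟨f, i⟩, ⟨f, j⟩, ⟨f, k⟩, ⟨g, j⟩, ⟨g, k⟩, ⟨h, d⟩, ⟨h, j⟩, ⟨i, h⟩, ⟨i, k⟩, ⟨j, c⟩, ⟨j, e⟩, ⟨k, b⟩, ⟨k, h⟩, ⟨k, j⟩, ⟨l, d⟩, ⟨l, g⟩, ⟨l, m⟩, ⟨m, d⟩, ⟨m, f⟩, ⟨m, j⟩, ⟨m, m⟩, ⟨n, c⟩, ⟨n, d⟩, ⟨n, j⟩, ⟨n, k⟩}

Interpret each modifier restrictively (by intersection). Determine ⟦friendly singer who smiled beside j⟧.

{c, g, h, k}

⟦who smiled⟧ = ⟦smiled⟧ = {a, c, e, f, g, h, k, l}
⟦beside j⟧ = {x : ⟨x, j⟩ ∈ ⟦beside⟧} = {a, b, c, d, e, f, g, h, k, m, n}
⟦singer⟧ = {b, c, g, h, i, j, k, m, n}
… ∩ ⟦who smiled⟧ = {b, c, g, h, i, j, k, m, n} ∩ {a, c, e, f, g, h, k, l} = {c, g, h, k}
… ∩ ⟦beside j⟧ = {c, g, h, k} ∩ {a, b, c, d, e, f, g, h, k, m, n} = {c, g, h, k}
… ∩ ⟦friendly⟧ = {c, g, h, k} ∩ {b, c, e, f, g, h, k, n} = {c, g, h, k}
So ⟦friendly singer who smiled beside j⟧ = {c, g, h, k}.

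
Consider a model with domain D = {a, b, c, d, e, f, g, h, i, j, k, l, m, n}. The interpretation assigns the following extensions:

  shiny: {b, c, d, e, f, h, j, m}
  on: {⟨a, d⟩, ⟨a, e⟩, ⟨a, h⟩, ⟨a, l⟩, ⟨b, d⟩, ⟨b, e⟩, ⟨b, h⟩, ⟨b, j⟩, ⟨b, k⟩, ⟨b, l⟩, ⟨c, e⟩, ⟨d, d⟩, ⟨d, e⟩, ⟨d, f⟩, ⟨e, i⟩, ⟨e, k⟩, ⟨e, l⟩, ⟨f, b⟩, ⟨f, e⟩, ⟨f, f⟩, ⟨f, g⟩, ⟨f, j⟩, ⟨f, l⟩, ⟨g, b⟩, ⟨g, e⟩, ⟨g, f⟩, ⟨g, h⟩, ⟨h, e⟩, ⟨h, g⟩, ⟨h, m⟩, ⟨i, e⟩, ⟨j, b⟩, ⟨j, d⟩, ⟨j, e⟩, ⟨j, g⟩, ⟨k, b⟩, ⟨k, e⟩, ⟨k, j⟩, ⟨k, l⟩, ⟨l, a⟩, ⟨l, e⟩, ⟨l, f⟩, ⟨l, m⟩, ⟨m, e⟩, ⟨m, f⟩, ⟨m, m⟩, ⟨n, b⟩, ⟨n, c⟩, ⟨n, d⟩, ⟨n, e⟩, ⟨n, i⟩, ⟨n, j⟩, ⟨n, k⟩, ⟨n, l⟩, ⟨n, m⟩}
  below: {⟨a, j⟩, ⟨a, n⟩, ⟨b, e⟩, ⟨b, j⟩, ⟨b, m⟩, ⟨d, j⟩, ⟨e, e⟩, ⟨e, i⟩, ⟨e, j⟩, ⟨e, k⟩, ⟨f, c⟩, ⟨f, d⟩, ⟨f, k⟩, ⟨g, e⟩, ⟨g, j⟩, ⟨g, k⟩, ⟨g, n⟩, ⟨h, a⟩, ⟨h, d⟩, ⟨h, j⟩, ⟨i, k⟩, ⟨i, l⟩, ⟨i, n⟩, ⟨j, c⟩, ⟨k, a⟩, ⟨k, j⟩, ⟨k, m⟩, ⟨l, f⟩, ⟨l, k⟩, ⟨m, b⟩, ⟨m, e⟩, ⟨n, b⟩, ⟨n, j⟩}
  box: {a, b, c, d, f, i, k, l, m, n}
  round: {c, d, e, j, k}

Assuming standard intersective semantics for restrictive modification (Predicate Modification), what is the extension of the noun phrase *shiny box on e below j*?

⟦on e⟧ = {x : ⟨x, e⟩ ∈ ⟦on⟧} = {a, b, c, d, f, g, h, i, j, k, l, m, n}
⟦below j⟧ = {x : ⟨x, j⟩ ∈ ⟦below⟧} = {a, b, d, e, g, h, k, n}
⟦box⟧ = {a, b, c, d, f, i, k, l, m, n}
… ∩ ⟦on e⟧ = {a, b, c, d, f, i, k, l, m, n} ∩ {a, b, c, d, f, g, h, i, j, k, l, m, n} = {a, b, c, d, f, i, k, l, m, n}
… ∩ ⟦below j⟧ = {a, b, c, d, f, i, k, l, m, n} ∩ {a, b, d, e, g, h, k, n} = {a, b, d, k, n}
… ∩ ⟦shiny⟧ = {a, b, d, k, n} ∩ {b, c, d, e, f, h, j, m} = {b, d}
So ⟦shiny box on e below j⟧ = {b, d}.

{b, d}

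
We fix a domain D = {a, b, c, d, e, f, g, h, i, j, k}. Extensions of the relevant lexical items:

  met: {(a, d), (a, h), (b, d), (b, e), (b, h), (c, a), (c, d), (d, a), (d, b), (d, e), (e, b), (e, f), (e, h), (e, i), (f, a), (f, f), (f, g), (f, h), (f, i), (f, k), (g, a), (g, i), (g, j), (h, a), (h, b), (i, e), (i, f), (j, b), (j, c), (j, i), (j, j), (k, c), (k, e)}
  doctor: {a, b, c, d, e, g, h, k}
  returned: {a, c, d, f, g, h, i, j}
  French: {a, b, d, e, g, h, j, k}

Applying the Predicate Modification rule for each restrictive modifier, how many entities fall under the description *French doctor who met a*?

3

⟦who met a⟧ = {x : ⟨x, a⟩ ∈ ⟦met⟧} = {c, d, f, g, h}
⟦doctor⟧ = {a, b, c, d, e, g, h, k}
… ∩ ⟦who met a⟧ = {a, b, c, d, e, g, h, k} ∩ {c, d, f, g, h} = {c, d, g, h}
… ∩ ⟦French⟧ = {c, d, g, h} ∩ {a, b, d, e, g, h, j, k} = {d, g, h}
⟦French doctor who met a⟧ = {d, g, h}, so the cardinality is 3.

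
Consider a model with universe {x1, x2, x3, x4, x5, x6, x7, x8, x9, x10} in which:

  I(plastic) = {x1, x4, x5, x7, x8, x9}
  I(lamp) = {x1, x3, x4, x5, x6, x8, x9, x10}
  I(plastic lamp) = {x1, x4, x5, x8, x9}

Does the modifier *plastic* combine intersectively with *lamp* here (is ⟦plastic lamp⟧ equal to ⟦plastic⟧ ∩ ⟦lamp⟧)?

⟦plastic⟧ ∩ ⟦lamp⟧ = {x1, x4, x5, x7, x8, x9} ∩ {x1, x3, x4, x5, x6, x8, x9, x10} = {x1, x4, x5, x8, x9}
Observed ⟦plastic lamp⟧ = {x1, x4, x5, x8, x9}.
These coincide, so the modifier is intersective here.

yes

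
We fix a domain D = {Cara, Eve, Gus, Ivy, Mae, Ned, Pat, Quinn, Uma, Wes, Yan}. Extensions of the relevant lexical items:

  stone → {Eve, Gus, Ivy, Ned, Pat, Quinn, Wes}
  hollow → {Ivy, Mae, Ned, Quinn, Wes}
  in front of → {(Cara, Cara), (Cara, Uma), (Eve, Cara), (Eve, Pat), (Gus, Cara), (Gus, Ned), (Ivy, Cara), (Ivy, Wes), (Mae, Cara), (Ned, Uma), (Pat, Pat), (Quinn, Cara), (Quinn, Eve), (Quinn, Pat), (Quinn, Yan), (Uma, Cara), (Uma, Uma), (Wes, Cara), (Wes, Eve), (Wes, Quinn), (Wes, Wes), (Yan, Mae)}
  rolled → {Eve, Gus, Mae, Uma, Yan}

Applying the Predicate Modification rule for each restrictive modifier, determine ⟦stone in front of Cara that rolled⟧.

{Eve, Gus}

⟦in front of Cara⟧ = {x : ⟨x, Cara⟩ ∈ ⟦in front of⟧} = {Cara, Eve, Gus, Ivy, Mae, Quinn, Uma, Wes}
⟦that rolled⟧ = ⟦rolled⟧ = {Eve, Gus, Mae, Uma, Yan}
⟦stone⟧ = {Eve, Gus, Ivy, Ned, Pat, Quinn, Wes}
… ∩ ⟦in front of Cara⟧ = {Eve, Gus, Ivy, Ned, Pat, Quinn, Wes} ∩ {Cara, Eve, Gus, Ivy, Mae, Quinn, Uma, Wes} = {Eve, Gus, Ivy, Quinn, Wes}
… ∩ ⟦that rolled⟧ = {Eve, Gus, Ivy, Quinn, Wes} ∩ {Eve, Gus, Mae, Uma, Yan} = {Eve, Gus}
So ⟦stone in front of Cara that rolled⟧ = {Eve, Gus}.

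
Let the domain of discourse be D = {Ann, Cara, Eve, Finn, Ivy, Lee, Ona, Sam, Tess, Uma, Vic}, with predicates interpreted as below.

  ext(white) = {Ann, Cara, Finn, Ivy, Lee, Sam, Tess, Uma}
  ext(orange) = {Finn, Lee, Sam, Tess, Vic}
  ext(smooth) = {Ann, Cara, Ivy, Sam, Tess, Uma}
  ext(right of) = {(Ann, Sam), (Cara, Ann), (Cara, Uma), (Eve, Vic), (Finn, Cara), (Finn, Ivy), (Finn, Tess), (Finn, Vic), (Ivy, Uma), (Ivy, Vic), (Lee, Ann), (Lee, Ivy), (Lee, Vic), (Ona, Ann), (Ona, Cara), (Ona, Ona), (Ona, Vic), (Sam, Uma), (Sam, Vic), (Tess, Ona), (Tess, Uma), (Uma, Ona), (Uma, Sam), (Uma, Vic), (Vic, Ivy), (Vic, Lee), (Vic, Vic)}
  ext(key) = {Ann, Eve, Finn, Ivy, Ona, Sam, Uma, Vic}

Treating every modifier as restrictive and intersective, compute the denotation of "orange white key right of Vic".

⟦right of Vic⟧ = {x : ⟨x, Vic⟩ ∈ ⟦right of⟧} = {Eve, Finn, Ivy, Lee, Ona, Sam, Uma, Vic}
⟦key⟧ = {Ann, Eve, Finn, Ivy, Ona, Sam, Uma, Vic}
… ∩ ⟦right of Vic⟧ = {Ann, Eve, Finn, Ivy, Ona, Sam, Uma, Vic} ∩ {Eve, Finn, Ivy, Lee, Ona, Sam, Uma, Vic} = {Eve, Finn, Ivy, Ona, Sam, Uma, Vic}
… ∩ ⟦orange⟧ = {Eve, Finn, Ivy, Ona, Sam, Uma, Vic} ∩ {Finn, Lee, Sam, Tess, Vic} = {Finn, Sam, Vic}
… ∩ ⟦white⟧ = {Finn, Sam, Vic} ∩ {Ann, Cara, Finn, Ivy, Lee, Sam, Tess, Uma} = {Finn, Sam}
So ⟦orange white key right of Vic⟧ = {Finn, Sam}.

{Finn, Sam}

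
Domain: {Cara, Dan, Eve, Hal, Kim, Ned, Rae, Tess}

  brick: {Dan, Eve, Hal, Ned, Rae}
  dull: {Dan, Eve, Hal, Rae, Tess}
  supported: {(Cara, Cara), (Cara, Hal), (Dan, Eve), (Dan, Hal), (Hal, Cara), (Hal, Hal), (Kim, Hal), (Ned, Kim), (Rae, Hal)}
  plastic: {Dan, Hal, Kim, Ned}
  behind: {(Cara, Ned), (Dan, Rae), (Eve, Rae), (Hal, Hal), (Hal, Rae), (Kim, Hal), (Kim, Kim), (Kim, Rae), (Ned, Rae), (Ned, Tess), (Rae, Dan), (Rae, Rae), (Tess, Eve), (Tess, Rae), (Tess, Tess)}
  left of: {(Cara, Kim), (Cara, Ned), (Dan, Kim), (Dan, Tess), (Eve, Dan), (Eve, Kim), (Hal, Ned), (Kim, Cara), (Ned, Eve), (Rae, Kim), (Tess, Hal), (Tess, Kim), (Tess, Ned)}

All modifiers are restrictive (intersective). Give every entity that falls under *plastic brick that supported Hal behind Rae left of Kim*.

{Dan}

⟦that supported Hal⟧ = {x : ⟨x, Hal⟩ ∈ ⟦supported⟧} = {Cara, Dan, Hal, Kim, Rae}
⟦behind Rae⟧ = {x : ⟨x, Rae⟩ ∈ ⟦behind⟧} = {Dan, Eve, Hal, Kim, Ned, Rae, Tess}
⟦left of Kim⟧ = {x : ⟨x, Kim⟩ ∈ ⟦left of⟧} = {Cara, Dan, Eve, Rae, Tess}
⟦brick⟧ = {Dan, Eve, Hal, Ned, Rae}
… ∩ ⟦that supported Hal⟧ = {Dan, Eve, Hal, Ned, Rae} ∩ {Cara, Dan, Hal, Kim, Rae} = {Dan, Hal, Rae}
… ∩ ⟦behind Rae⟧ = {Dan, Hal, Rae} ∩ {Dan, Eve, Hal, Kim, Ned, Rae, Tess} = {Dan, Hal, Rae}
… ∩ ⟦left of Kim⟧ = {Dan, Hal, Rae} ∩ {Cara, Dan, Eve, Rae, Tess} = {Dan, Rae}
… ∩ ⟦plastic⟧ = {Dan, Rae} ∩ {Dan, Hal, Kim, Ned} = {Dan}
So ⟦plastic brick that supported Hal behind Rae left of Kim⟧ = {Dan}.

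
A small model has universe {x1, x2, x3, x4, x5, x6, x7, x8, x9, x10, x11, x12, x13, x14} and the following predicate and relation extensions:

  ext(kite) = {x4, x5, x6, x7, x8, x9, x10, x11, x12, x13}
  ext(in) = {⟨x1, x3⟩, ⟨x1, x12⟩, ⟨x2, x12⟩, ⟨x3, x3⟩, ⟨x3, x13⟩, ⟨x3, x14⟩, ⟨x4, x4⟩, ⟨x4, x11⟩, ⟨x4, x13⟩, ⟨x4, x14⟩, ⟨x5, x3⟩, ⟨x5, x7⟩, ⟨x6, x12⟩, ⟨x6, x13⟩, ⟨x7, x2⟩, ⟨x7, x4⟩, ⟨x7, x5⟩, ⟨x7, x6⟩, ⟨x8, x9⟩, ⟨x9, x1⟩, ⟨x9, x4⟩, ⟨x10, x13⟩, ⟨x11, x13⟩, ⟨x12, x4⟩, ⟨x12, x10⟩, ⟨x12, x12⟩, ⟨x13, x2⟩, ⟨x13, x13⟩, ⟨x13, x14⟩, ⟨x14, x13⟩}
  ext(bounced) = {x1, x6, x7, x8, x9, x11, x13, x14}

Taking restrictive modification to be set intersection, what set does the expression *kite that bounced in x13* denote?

⟦that bounced⟧ = ⟦bounced⟧ = {x1, x6, x7, x8, x9, x11, x13, x14}
⟦in x13⟧ = {x : ⟨x, x13⟩ ∈ ⟦in⟧} = {x3, x4, x6, x10, x11, x13, x14}
⟦kite⟧ = {x4, x5, x6, x7, x8, x9, x10, x11, x12, x13}
… ∩ ⟦that bounced⟧ = {x4, x5, x6, x7, x8, x9, x10, x11, x12, x13} ∩ {x1, x6, x7, x8, x9, x11, x13, x14} = {x6, x7, x8, x9, x11, x13}
… ∩ ⟦in x13⟧ = {x6, x7, x8, x9, x11, x13} ∩ {x3, x4, x6, x10, x11, x13, x14} = {x6, x11, x13}
So ⟦kite that bounced in x13⟧ = {x6, x11, x13}.

{x6, x11, x13}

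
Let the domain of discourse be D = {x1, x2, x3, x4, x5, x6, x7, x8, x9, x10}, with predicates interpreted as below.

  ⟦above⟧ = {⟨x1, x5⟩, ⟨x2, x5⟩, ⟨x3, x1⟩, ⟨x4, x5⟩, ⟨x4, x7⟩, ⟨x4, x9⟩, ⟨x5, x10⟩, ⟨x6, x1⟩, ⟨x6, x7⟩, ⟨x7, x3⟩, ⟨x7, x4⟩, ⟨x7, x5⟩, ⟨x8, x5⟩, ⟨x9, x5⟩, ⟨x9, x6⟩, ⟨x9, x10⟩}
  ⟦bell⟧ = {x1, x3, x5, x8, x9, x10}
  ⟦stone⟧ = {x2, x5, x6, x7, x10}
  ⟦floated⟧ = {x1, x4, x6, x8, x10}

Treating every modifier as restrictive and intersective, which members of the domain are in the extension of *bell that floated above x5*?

{x1, x8}

⟦that floated⟧ = ⟦floated⟧ = {x1, x4, x6, x8, x10}
⟦above x5⟧ = {x : ⟨x, x5⟩ ∈ ⟦above⟧} = {x1, x2, x4, x7, x8, x9}
⟦bell⟧ = {x1, x3, x5, x8, x9, x10}
… ∩ ⟦that floated⟧ = {x1, x3, x5, x8, x9, x10} ∩ {x1, x4, x6, x8, x10} = {x1, x8, x10}
… ∩ ⟦above x5⟧ = {x1, x8, x10} ∩ {x1, x2, x4, x7, x8, x9} = {x1, x8}
So ⟦bell that floated above x5⟧ = {x1, x8}.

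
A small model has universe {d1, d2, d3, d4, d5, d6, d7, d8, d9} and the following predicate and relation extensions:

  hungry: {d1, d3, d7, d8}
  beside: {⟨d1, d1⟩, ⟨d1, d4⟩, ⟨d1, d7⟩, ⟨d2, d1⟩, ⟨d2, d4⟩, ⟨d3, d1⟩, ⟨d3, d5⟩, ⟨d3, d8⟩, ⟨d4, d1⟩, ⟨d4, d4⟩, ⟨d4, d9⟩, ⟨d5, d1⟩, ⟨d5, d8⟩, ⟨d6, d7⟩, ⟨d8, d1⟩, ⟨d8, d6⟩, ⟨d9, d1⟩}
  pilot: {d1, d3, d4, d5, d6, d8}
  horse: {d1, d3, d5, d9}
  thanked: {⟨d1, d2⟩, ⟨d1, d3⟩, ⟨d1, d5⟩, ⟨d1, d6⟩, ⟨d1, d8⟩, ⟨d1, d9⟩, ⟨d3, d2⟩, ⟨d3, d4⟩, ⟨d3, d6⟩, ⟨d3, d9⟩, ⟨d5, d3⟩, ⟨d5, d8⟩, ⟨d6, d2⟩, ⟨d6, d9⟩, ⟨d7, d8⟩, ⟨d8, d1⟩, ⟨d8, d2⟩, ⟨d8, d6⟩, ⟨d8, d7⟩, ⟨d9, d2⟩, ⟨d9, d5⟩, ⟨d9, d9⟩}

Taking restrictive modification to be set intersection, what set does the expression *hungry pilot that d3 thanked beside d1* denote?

⟦that d3 thanked⟧ = {x : ⟨d3, x⟩ ∈ ⟦thanked⟧} = {d2, d4, d6, d9}
⟦beside d1⟧ = {x : ⟨x, d1⟩ ∈ ⟦beside⟧} = {d1, d2, d3, d4, d5, d8, d9}
⟦pilot⟧ = {d1, d3, d4, d5, d6, d8}
… ∩ ⟦that d3 thanked⟧ = {d1, d3, d4, d5, d6, d8} ∩ {d2, d4, d6, d9} = {d4, d6}
… ∩ ⟦beside d1⟧ = {d4, d6} ∩ {d1, d2, d3, d4, d5, d8, d9} = {d4}
… ∩ ⟦hungry⟧ = {d4} ∩ {d1, d3, d7, d8} = ∅
So ⟦hungry pilot that d3 thanked beside d1⟧ = { }.

{ }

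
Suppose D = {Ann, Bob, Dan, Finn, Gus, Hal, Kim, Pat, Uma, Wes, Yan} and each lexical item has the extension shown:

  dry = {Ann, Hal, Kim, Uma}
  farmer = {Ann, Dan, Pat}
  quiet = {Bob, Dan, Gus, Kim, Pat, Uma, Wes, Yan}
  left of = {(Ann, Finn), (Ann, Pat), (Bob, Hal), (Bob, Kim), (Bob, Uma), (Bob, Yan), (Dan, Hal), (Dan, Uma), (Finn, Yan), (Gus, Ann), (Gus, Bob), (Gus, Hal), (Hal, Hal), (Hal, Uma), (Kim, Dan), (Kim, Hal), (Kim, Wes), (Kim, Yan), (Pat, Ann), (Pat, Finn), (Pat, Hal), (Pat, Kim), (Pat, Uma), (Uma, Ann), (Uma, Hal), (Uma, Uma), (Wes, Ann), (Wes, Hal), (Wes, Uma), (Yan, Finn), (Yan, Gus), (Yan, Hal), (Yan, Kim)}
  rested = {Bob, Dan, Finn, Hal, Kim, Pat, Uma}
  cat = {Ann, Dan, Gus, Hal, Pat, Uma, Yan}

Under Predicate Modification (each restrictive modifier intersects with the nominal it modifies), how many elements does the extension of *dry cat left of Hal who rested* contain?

2

⟦left of Hal⟧ = {x : ⟨x, Hal⟩ ∈ ⟦left of⟧} = {Bob, Dan, Gus, Hal, Kim, Pat, Uma, Wes, Yan}
⟦who rested⟧ = ⟦rested⟧ = {Bob, Dan, Finn, Hal, Kim, Pat, Uma}
⟦cat⟧ = {Ann, Dan, Gus, Hal, Pat, Uma, Yan}
… ∩ ⟦left of Hal⟧ = {Ann, Dan, Gus, Hal, Pat, Uma, Yan} ∩ {Bob, Dan, Gus, Hal, Kim, Pat, Uma, Wes, Yan} = {Dan, Gus, Hal, Pat, Uma, Yan}
… ∩ ⟦who rested⟧ = {Dan, Gus, Hal, Pat, Uma, Yan} ∩ {Bob, Dan, Finn, Hal, Kim, Pat, Uma} = {Dan, Hal, Pat, Uma}
… ∩ ⟦dry⟧ = {Dan, Hal, Pat, Uma} ∩ {Ann, Hal, Kim, Uma} = {Hal, Uma}
⟦dry cat left of Hal who rested⟧ = {Hal, Uma}, so the cardinality is 2.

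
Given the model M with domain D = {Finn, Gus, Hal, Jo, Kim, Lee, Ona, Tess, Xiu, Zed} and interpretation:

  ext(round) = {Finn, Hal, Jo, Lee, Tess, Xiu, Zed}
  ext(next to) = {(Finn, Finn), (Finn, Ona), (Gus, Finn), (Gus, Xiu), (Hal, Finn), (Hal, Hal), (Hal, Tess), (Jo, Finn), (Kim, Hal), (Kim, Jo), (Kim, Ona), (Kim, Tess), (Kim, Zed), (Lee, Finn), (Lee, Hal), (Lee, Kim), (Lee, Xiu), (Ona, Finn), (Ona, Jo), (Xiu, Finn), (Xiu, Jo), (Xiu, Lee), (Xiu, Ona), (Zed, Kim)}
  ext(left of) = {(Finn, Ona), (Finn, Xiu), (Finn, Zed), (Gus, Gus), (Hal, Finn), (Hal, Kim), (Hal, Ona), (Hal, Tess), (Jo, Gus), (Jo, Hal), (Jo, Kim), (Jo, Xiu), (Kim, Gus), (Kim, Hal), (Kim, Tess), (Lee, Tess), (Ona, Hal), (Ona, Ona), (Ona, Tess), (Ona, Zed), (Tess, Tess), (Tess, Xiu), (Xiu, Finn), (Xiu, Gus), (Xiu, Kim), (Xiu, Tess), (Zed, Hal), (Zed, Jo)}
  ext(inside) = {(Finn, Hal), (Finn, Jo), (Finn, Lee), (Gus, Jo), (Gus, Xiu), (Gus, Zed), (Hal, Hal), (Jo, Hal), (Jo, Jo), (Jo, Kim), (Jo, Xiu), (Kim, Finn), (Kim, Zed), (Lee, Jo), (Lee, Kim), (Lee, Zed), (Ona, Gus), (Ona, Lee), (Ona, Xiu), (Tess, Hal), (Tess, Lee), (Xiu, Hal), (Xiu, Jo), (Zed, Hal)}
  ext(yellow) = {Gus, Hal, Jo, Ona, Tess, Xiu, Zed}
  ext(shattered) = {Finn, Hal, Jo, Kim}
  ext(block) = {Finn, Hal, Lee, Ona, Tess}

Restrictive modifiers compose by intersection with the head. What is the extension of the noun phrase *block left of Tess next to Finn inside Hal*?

{Hal}

⟦left of Tess⟧ = {x : ⟨x, Tess⟩ ∈ ⟦left of⟧} = {Hal, Kim, Lee, Ona, Tess, Xiu}
⟦next to Finn⟧ = {x : ⟨x, Finn⟩ ∈ ⟦next to⟧} = {Finn, Gus, Hal, Jo, Lee, Ona, Xiu}
⟦inside Hal⟧ = {x : ⟨x, Hal⟩ ∈ ⟦inside⟧} = {Finn, Hal, Jo, Tess, Xiu, Zed}
⟦block⟧ = {Finn, Hal, Lee, Ona, Tess}
… ∩ ⟦left of Tess⟧ = {Finn, Hal, Lee, Ona, Tess} ∩ {Hal, Kim, Lee, Ona, Tess, Xiu} = {Hal, Lee, Ona, Tess}
… ∩ ⟦next to Finn⟧ = {Hal, Lee, Ona, Tess} ∩ {Finn, Gus, Hal, Jo, Lee, Ona, Xiu} = {Hal, Lee, Ona}
… ∩ ⟦inside Hal⟧ = {Hal, Lee, Ona} ∩ {Finn, Hal, Jo, Tess, Xiu, Zed} = {Hal}
So ⟦block left of Tess next to Finn inside Hal⟧ = {Hal}.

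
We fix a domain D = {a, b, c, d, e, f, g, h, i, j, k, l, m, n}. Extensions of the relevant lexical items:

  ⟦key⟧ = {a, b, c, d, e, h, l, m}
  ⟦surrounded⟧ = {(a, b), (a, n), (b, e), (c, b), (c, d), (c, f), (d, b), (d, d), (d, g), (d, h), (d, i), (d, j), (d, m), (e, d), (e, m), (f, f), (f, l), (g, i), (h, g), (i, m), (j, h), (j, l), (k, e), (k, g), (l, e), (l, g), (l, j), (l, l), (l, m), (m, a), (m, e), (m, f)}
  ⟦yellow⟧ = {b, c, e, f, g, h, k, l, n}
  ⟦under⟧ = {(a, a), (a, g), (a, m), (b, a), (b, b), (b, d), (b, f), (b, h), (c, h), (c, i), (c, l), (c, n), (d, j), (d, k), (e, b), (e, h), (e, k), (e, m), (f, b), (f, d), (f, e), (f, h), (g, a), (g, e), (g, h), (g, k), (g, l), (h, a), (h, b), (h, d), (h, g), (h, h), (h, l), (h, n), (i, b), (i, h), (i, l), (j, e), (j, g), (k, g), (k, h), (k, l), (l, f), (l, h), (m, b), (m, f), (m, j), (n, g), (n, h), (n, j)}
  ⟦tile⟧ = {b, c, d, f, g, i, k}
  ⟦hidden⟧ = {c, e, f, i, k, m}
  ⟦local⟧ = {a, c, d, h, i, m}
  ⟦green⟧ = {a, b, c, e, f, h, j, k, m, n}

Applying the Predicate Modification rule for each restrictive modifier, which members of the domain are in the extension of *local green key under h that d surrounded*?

⟦under h⟧ = {x : ⟨x, h⟩ ∈ ⟦under⟧} = {b, c, e, f, g, h, i, k, l, n}
⟦that d surrounded⟧ = {x : ⟨d, x⟩ ∈ ⟦surrounded⟧} = {b, d, g, h, i, j, m}
⟦key⟧ = {a, b, c, d, e, h, l, m}
… ∩ ⟦under h⟧ = {a, b, c, d, e, h, l, m} ∩ {b, c, e, f, g, h, i, k, l, n} = {b, c, e, h, l}
… ∩ ⟦that d surrounded⟧ = {b, c, e, h, l} ∩ {b, d, g, h, i, j, m} = {b, h}
… ∩ ⟦local⟧ = {b, h} ∩ {a, c, d, h, i, m} = {h}
… ∩ ⟦green⟧ = {h} ∩ {a, b, c, e, f, h, j, k, m, n} = {h}
So ⟦local green key under h that d surrounded⟧ = {h}.

{h}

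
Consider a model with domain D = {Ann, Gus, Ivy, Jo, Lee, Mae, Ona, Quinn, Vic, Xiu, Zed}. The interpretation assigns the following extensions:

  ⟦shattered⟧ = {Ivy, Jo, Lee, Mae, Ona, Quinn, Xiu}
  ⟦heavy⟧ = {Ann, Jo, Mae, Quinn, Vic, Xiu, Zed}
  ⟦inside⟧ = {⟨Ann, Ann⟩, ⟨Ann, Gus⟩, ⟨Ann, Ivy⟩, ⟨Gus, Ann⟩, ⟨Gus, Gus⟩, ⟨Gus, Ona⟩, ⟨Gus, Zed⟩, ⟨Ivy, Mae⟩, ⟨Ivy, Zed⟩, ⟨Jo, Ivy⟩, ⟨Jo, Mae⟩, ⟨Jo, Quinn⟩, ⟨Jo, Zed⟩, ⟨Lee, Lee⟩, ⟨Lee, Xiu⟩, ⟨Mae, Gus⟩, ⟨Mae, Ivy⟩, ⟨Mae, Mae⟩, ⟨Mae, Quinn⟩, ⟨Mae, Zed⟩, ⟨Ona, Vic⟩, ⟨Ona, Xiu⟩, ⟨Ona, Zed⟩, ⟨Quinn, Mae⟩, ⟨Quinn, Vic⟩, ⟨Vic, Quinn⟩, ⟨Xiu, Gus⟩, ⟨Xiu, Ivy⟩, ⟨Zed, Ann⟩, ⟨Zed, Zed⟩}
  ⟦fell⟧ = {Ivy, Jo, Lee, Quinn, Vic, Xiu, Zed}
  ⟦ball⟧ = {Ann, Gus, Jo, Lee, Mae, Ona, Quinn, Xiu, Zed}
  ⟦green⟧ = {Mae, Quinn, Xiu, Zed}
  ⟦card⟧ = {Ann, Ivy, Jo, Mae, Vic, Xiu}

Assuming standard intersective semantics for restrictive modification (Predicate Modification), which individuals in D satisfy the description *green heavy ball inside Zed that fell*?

⟦inside Zed⟧ = {x : ⟨x, Zed⟩ ∈ ⟦inside⟧} = {Gus, Ivy, Jo, Mae, Ona, Zed}
⟦that fell⟧ = ⟦fell⟧ = {Ivy, Jo, Lee, Quinn, Vic, Xiu, Zed}
⟦ball⟧ = {Ann, Gus, Jo, Lee, Mae, Ona, Quinn, Xiu, Zed}
… ∩ ⟦inside Zed⟧ = {Ann, Gus, Jo, Lee, Mae, Ona, Quinn, Xiu, Zed} ∩ {Gus, Ivy, Jo, Mae, Ona, Zed} = {Gus, Jo, Mae, Ona, Zed}
… ∩ ⟦that fell⟧ = {Gus, Jo, Mae, Ona, Zed} ∩ {Ivy, Jo, Lee, Quinn, Vic, Xiu, Zed} = {Jo, Zed}
… ∩ ⟦green⟧ = {Jo, Zed} ∩ {Mae, Quinn, Xiu, Zed} = {Zed}
… ∩ ⟦heavy⟧ = {Zed} ∩ {Ann, Jo, Mae, Quinn, Vic, Xiu, Zed} = {Zed}
So ⟦green heavy ball inside Zed that fell⟧ = {Zed}.

{Zed}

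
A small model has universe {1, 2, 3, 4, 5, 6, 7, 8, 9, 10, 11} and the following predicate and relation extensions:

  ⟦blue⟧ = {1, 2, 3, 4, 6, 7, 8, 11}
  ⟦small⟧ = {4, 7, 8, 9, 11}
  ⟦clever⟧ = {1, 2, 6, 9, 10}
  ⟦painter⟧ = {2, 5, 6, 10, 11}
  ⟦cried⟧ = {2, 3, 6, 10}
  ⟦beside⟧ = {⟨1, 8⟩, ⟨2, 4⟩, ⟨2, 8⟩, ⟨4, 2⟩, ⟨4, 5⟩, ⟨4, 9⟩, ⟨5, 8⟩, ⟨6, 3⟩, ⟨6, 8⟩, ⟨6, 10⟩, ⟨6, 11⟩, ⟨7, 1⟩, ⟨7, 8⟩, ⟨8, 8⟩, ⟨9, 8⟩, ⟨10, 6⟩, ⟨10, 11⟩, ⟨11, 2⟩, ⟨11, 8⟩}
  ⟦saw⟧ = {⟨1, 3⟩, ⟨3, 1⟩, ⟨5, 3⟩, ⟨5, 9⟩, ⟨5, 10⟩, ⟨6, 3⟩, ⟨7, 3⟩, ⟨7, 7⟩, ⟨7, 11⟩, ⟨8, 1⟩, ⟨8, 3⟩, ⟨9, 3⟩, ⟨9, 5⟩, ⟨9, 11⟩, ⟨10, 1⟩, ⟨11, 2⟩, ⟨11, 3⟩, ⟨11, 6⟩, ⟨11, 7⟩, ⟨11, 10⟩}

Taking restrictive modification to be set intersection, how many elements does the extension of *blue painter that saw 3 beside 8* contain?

⟦that saw 3⟧ = {x : ⟨x, 3⟩ ∈ ⟦saw⟧} = {1, 5, 6, 7, 8, 9, 11}
⟦beside 8⟧ = {x : ⟨x, 8⟩ ∈ ⟦beside⟧} = {1, 2, 5, 6, 7, 8, 9, 11}
⟦painter⟧ = {2, 5, 6, 10, 11}
… ∩ ⟦that saw 3⟧ = {2, 5, 6, 10, 11} ∩ {1, 5, 6, 7, 8, 9, 11} = {5, 6, 11}
… ∩ ⟦beside 8⟧ = {5, 6, 11} ∩ {1, 2, 5, 6, 7, 8, 9, 11} = {5, 6, 11}
… ∩ ⟦blue⟧ = {5, 6, 11} ∩ {1, 2, 3, 4, 6, 7, 8, 11} = {6, 11}
⟦blue painter that saw 3 beside 8⟧ = {6, 11}, so the cardinality is 2.

2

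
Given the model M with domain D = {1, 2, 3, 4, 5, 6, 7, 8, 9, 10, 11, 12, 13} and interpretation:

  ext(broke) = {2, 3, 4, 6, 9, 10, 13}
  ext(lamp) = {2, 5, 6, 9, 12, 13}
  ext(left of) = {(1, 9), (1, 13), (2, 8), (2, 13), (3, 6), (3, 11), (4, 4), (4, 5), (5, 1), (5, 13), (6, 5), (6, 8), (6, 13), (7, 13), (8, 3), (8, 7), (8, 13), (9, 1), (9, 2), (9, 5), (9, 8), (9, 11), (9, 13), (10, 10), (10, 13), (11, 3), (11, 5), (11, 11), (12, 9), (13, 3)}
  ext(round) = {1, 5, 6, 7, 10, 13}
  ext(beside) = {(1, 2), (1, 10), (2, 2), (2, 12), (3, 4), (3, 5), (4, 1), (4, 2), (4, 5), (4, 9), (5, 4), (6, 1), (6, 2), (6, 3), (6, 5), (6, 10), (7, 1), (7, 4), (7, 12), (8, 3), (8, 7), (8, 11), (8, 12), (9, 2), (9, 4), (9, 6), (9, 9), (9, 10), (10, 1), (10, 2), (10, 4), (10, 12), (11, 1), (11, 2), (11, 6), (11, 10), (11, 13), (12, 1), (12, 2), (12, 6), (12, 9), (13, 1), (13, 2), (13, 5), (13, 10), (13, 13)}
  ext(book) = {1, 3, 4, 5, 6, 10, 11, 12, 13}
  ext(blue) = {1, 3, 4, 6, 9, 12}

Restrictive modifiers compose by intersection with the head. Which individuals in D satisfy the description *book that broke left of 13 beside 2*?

{6, 10}

⟦that broke⟧ = ⟦broke⟧ = {2, 3, 4, 6, 9, 10, 13}
⟦left of 13⟧ = {x : ⟨x, 13⟩ ∈ ⟦left of⟧} = {1, 2, 5, 6, 7, 8, 9, 10}
⟦beside 2⟧ = {x : ⟨x, 2⟩ ∈ ⟦beside⟧} = {1, 2, 4, 6, 9, 10, 11, 12, 13}
⟦book⟧ = {1, 3, 4, 5, 6, 10, 11, 12, 13}
… ∩ ⟦that broke⟧ = {1, 3, 4, 5, 6, 10, 11, 12, 13} ∩ {2, 3, 4, 6, 9, 10, 13} = {3, 4, 6, 10, 13}
… ∩ ⟦left of 13⟧ = {3, 4, 6, 10, 13} ∩ {1, 2, 5, 6, 7, 8, 9, 10} = {6, 10}
… ∩ ⟦beside 2⟧ = {6, 10} ∩ {1, 2, 4, 6, 9, 10, 11, 12, 13} = {6, 10}
So ⟦book that broke left of 13 beside 2⟧ = {6, 10}.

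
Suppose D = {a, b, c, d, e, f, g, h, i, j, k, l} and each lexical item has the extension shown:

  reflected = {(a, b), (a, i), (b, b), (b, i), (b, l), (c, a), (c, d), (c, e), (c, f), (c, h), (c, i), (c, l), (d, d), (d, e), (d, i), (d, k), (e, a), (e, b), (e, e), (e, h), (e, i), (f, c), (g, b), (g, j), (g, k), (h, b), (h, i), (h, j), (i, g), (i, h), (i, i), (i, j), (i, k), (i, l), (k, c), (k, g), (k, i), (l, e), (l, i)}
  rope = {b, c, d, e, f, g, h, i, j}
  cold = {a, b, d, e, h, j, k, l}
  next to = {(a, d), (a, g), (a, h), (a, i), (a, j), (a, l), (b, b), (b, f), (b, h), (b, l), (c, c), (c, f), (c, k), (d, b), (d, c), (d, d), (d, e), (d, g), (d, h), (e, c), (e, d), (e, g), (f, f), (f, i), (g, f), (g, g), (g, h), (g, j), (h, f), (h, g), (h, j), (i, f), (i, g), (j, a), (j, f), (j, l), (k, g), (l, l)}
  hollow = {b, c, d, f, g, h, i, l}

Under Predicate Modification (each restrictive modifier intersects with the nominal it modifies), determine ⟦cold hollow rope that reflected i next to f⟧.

⟦that reflected i⟧ = {x : ⟨x, i⟩ ∈ ⟦reflected⟧} = {a, b, c, d, e, h, i, k, l}
⟦next to f⟧ = {x : ⟨x, f⟩ ∈ ⟦next to⟧} = {b, c, f, g, h, i, j}
⟦rope⟧ = {b, c, d, e, f, g, h, i, j}
… ∩ ⟦that reflected i⟧ = {b, c, d, e, f, g, h, i, j} ∩ {a, b, c, d, e, h, i, k, l} = {b, c, d, e, h, i}
… ∩ ⟦next to f⟧ = {b, c, d, e, h, i} ∩ {b, c, f, g, h, i, j} = {b, c, h, i}
… ∩ ⟦cold⟧ = {b, c, h, i} ∩ {a, b, d, e, h, j, k, l} = {b, h}
… ∩ ⟦hollow⟧ = {b, h} ∩ {b, c, d, f, g, h, i, l} = {b, h}
So ⟦cold hollow rope that reflected i next to f⟧ = {b, h}.

{b, h}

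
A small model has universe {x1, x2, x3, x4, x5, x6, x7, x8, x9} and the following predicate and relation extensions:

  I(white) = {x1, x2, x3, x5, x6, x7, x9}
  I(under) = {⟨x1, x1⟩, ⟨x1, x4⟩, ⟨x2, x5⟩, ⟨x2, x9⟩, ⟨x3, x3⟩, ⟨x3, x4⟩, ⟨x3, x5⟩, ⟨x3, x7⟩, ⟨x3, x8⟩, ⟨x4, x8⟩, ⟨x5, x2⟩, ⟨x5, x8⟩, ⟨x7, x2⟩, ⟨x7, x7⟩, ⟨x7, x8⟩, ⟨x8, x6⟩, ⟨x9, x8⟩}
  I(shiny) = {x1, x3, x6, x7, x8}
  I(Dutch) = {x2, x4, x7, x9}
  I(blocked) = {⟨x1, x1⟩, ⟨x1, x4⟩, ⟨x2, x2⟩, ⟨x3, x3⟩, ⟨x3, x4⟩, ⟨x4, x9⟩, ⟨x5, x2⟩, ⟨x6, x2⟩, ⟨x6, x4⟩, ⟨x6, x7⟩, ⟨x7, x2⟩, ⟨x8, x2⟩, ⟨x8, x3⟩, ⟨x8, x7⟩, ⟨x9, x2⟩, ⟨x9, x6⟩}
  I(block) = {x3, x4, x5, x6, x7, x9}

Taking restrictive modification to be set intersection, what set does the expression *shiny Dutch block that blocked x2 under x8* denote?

{x7}

⟦that blocked x2⟧ = {x : ⟨x, x2⟩ ∈ ⟦blocked⟧} = {x2, x5, x6, x7, x8, x9}
⟦under x8⟧ = {x : ⟨x, x8⟩ ∈ ⟦under⟧} = {x3, x4, x5, x7, x9}
⟦block⟧ = {x3, x4, x5, x6, x7, x9}
… ∩ ⟦that blocked x2⟧ = {x3, x4, x5, x6, x7, x9} ∩ {x2, x5, x6, x7, x8, x9} = {x5, x6, x7, x9}
… ∩ ⟦under x8⟧ = {x5, x6, x7, x9} ∩ {x3, x4, x5, x7, x9} = {x5, x7, x9}
… ∩ ⟦shiny⟧ = {x5, x7, x9} ∩ {x1, x3, x6, x7, x8} = {x7}
… ∩ ⟦Dutch⟧ = {x7} ∩ {x2, x4, x7, x9} = {x7}
So ⟦shiny Dutch block that blocked x2 under x8⟧ = {x7}.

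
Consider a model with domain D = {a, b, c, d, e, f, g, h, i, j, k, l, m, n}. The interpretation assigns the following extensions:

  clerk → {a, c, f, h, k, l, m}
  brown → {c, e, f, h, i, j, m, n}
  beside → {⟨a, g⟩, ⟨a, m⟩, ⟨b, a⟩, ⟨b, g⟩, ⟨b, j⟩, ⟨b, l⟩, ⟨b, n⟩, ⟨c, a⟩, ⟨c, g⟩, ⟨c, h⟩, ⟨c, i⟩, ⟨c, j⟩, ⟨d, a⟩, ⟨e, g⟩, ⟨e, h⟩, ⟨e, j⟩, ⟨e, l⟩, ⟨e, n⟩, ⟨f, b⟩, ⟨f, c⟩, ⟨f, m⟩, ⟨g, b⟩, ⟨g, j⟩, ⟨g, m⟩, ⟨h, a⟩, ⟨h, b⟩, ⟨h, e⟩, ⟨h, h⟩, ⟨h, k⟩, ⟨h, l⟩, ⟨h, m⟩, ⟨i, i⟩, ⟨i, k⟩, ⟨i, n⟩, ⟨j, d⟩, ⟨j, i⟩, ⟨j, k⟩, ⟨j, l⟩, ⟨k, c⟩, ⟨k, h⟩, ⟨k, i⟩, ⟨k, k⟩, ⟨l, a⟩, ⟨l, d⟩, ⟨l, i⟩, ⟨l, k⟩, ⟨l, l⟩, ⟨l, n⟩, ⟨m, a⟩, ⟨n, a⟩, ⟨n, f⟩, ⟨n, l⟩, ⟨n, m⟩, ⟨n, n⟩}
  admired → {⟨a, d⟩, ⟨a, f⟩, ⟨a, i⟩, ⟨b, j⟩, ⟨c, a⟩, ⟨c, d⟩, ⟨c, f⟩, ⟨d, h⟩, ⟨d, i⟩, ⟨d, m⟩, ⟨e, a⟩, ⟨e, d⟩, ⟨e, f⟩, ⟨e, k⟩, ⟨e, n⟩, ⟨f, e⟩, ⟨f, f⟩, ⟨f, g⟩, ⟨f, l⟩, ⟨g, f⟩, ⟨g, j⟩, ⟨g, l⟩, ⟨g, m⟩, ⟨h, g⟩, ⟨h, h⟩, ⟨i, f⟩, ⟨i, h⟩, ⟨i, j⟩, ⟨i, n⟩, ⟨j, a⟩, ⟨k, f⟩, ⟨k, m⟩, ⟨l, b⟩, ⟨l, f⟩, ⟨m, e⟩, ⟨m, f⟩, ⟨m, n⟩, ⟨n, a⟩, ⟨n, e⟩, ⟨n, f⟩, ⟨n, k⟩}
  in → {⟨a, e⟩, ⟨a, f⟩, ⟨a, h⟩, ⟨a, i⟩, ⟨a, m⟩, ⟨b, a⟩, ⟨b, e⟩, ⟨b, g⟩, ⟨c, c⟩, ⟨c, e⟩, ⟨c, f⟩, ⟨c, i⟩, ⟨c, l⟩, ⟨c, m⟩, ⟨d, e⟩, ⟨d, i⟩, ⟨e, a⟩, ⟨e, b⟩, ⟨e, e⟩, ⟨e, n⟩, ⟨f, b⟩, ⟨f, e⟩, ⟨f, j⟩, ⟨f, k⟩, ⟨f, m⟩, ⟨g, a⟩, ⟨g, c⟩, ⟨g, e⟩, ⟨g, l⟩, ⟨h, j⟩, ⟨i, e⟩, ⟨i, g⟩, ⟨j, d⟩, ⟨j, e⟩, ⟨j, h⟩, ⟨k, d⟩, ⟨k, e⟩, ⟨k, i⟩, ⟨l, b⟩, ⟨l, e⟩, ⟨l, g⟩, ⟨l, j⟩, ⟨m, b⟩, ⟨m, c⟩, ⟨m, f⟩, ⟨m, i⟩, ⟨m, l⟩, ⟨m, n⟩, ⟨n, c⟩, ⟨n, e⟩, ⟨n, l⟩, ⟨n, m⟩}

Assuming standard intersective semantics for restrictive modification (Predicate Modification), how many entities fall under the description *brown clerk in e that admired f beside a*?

⟦in e⟧ = {x : ⟨x, e⟩ ∈ ⟦in⟧} = {a, b, c, d, e, f, g, i, j, k, l, n}
⟦that admired f⟧ = {x : ⟨x, f⟩ ∈ ⟦admired⟧} = {a, c, e, f, g, i, k, l, m, n}
⟦beside a⟧ = {x : ⟨x, a⟩ ∈ ⟦beside⟧} = {b, c, d, h, l, m, n}
⟦clerk⟧ = {a, c, f, h, k, l, m}
… ∩ ⟦in e⟧ = {a, c, f, h, k, l, m} ∩ {a, b, c, d, e, f, g, i, j, k, l, n} = {a, c, f, k, l}
… ∩ ⟦that admired f⟧ = {a, c, f, k, l} ∩ {a, c, e, f, g, i, k, l, m, n} = {a, c, f, k, l}
… ∩ ⟦beside a⟧ = {a, c, f, k, l} ∩ {b, c, d, h, l, m, n} = {c, l}
… ∩ ⟦brown⟧ = {c, l} ∩ {c, e, f, h, i, j, m, n} = {c}
⟦brown clerk in e that admired f beside a⟧ = {c}, so the cardinality is 1.

1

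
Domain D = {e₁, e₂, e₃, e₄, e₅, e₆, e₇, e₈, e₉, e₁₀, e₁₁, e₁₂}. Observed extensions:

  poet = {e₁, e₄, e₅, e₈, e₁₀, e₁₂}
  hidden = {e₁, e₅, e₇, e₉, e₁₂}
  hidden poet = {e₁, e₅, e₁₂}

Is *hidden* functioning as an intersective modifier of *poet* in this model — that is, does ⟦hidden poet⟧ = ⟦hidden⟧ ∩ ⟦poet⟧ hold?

⟦hidden⟧ ∩ ⟦poet⟧ = {e₁, e₅, e₇, e₉, e₁₂} ∩ {e₁, e₄, e₅, e₈, e₁₀, e₁₂} = {e₁, e₅, e₁₂}
Observed ⟦hidden poet⟧ = {e₁, e₅, e₁₂}.
These coincide, so the modifier is intersective here.

yes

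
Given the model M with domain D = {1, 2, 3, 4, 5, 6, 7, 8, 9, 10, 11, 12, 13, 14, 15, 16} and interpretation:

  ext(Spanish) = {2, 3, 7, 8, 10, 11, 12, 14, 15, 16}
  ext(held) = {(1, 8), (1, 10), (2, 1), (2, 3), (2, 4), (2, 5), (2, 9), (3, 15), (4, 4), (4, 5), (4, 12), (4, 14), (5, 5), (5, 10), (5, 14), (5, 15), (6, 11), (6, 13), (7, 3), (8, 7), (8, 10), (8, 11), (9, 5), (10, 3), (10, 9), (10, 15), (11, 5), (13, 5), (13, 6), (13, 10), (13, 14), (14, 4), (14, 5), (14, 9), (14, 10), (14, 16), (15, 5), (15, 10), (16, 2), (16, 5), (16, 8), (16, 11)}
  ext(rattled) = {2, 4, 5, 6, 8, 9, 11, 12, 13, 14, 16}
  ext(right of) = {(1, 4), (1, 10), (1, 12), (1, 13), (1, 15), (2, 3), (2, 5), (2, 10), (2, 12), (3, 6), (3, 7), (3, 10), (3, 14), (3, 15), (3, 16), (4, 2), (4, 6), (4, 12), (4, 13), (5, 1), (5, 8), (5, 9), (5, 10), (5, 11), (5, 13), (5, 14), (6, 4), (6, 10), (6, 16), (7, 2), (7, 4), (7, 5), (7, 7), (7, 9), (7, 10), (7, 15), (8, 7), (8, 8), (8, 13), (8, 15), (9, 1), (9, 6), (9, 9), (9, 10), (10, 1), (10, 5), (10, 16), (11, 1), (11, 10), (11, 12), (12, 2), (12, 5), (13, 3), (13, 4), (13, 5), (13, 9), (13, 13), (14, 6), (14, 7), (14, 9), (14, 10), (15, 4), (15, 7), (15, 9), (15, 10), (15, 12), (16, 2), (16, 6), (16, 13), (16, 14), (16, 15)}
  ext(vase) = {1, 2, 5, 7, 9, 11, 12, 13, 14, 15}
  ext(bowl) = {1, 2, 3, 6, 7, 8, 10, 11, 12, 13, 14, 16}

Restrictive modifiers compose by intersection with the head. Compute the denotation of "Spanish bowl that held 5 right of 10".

⟦that held 5⟧ = {x : ⟨x, 5⟩ ∈ ⟦held⟧} = {2, 4, 5, 9, 11, 13, 14, 15, 16}
⟦right of 10⟧ = {x : ⟨x, 10⟩ ∈ ⟦right of⟧} = {1, 2, 3, 5, 6, 7, 9, 11, 14, 15}
⟦bowl⟧ = {1, 2, 3, 6, 7, 8, 10, 11, 12, 13, 14, 16}
… ∩ ⟦that held 5⟧ = {1, 2, 3, 6, 7, 8, 10, 11, 12, 13, 14, 16} ∩ {2, 4, 5, 9, 11, 13, 14, 15, 16} = {2, 11, 13, 14, 16}
… ∩ ⟦right of 10⟧ = {2, 11, 13, 14, 16} ∩ {1, 2, 3, 5, 6, 7, 9, 11, 14, 15} = {2, 11, 14}
… ∩ ⟦Spanish⟧ = {2, 11, 14} ∩ {2, 3, 7, 8, 10, 11, 12, 14, 15, 16} = {2, 11, 14}
So ⟦Spanish bowl that held 5 right of 10⟧ = {2, 11, 14}.

{2, 11, 14}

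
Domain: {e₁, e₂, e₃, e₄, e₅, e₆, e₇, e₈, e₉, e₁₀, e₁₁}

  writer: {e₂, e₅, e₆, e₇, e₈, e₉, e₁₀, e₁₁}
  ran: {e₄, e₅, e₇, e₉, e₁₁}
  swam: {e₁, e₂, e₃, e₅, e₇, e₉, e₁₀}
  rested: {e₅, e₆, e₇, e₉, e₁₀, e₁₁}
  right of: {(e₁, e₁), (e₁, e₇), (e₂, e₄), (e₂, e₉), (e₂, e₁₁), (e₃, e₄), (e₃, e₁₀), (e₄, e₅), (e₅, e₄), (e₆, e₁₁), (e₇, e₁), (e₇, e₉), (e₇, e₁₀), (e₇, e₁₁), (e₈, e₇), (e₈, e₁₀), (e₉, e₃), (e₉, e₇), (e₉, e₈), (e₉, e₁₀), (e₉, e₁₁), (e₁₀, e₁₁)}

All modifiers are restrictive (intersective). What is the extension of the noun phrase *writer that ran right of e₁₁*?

⟦that ran⟧ = ⟦ran⟧ = {e₄, e₅, e₇, e₉, e₁₁}
⟦right of e₁₁⟧ = {x : ⟨x, e₁₁⟩ ∈ ⟦right of⟧} = {e₂, e₆, e₇, e₉, e₁₀}
⟦writer⟧ = {e₂, e₅, e₆, e₇, e₈, e₉, e₁₀, e₁₁}
… ∩ ⟦that ran⟧ = {e₂, e₅, e₆, e₇, e₈, e₉, e₁₀, e₁₁} ∩ {e₄, e₅, e₇, e₉, e₁₁} = {e₅, e₇, e₉, e₁₁}
… ∩ ⟦right of e₁₁⟧ = {e₅, e₇, e₉, e₁₁} ∩ {e₂, e₆, e₇, e₉, e₁₀} = {e₇, e₉}
So ⟦writer that ran right of e₁₁⟧ = {e₇, e₉}.

{e₇, e₉}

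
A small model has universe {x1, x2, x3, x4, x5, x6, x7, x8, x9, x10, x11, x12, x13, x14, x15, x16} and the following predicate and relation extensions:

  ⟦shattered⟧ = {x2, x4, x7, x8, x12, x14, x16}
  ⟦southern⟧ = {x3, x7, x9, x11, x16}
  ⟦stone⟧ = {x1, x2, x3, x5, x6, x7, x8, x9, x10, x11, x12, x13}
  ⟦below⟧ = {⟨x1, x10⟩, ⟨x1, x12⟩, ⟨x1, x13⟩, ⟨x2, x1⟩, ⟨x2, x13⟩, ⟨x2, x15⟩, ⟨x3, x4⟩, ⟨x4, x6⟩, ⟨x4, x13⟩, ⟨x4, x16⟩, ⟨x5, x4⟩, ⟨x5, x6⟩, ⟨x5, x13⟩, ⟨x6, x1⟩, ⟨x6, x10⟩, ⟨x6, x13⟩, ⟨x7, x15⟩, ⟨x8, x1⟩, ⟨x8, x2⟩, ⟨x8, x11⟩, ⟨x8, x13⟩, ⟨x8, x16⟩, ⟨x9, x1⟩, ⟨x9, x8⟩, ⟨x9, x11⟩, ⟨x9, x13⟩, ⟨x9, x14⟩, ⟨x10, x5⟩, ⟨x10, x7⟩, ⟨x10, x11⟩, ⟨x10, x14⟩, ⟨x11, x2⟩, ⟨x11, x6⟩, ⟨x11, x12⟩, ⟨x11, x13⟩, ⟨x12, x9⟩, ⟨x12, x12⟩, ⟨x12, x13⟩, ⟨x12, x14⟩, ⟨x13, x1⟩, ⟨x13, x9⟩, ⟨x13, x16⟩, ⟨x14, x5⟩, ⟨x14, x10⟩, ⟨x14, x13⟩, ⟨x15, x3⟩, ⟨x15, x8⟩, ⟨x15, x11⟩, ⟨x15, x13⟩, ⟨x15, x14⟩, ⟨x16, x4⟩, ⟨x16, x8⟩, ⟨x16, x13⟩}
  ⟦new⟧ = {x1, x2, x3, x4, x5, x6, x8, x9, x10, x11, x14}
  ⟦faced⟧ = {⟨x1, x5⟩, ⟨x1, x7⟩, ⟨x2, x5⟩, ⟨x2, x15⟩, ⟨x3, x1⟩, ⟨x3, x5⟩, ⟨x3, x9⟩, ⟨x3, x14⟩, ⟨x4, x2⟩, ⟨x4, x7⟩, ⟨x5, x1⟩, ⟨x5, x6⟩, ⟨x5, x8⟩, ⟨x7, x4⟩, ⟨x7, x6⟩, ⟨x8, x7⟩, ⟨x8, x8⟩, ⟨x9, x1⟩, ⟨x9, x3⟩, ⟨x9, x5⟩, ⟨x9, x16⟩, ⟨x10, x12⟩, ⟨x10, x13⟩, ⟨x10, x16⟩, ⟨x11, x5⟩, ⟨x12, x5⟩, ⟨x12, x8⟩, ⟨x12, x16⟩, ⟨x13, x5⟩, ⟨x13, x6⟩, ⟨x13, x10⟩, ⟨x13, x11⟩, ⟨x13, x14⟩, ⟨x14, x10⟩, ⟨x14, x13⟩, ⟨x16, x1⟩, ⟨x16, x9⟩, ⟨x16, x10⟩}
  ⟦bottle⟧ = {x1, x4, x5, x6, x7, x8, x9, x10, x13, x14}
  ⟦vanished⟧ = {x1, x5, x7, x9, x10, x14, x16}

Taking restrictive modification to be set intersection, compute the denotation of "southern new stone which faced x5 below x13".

⟦which faced x5⟧ = {x : ⟨x, x5⟩ ∈ ⟦faced⟧} = {x1, x2, x3, x9, x11, x12, x13}
⟦below x13⟧ = {x : ⟨x, x13⟩ ∈ ⟦below⟧} = {x1, x2, x4, x5, x6, x8, x9, x11, x12, x14, x15, x16}
⟦stone⟧ = {x1, x2, x3, x5, x6, x7, x8, x9, x10, x11, x12, x13}
… ∩ ⟦which faced x5⟧ = {x1, x2, x3, x5, x6, x7, x8, x9, x10, x11, x12, x13} ∩ {x1, x2, x3, x9, x11, x12, x13} = {x1, x2, x3, x9, x11, x12, x13}
… ∩ ⟦below x13⟧ = {x1, x2, x3, x9, x11, x12, x13} ∩ {x1, x2, x4, x5, x6, x8, x9, x11, x12, x14, x15, x16} = {x1, x2, x9, x11, x12}
… ∩ ⟦southern⟧ = {x1, x2, x9, x11, x12} ∩ {x3, x7, x9, x11, x16} = {x9, x11}
… ∩ ⟦new⟧ = {x9, x11} ∩ {x1, x2, x3, x4, x5, x6, x8, x9, x10, x11, x14} = {x9, x11}
So ⟦southern new stone which faced x5 below x13⟧ = {x9, x11}.

{x9, x11}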